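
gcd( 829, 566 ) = 1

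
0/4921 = 0  =  0.00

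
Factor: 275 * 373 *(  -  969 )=-99395175=-3^1 * 5^2*11^1* 17^1*19^1 * 373^1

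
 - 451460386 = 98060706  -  549521092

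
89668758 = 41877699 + 47791059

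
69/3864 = 1/56 =0.02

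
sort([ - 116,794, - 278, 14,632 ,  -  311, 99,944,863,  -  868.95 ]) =[ - 868.95, - 311, - 278, - 116, 14,99,632,794, 863,944]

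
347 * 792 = 274824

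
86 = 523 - 437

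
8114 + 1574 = 9688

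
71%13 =6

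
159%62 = 35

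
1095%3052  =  1095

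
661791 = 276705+385086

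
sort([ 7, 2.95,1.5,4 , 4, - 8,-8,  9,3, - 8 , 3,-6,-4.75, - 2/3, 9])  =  [ -8,-8, - 8,-6, - 4.75, - 2/3 , 1.5, 2.95,3, 3, 4,  4, 7,9,9]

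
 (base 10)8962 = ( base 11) 6808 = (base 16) 2302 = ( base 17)1e03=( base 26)D6I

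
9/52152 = 3/17384 =0.00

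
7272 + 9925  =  17197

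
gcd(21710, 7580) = 10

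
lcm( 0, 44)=0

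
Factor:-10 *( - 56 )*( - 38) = -21280 = - 2^5*5^1*7^1*19^1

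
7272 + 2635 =9907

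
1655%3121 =1655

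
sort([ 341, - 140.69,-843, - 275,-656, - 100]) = [ - 843, - 656,  -  275, - 140.69, - 100,341]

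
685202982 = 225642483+459560499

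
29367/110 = 29367/110=266.97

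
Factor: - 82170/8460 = - 913/94 = -2^ ( - 1)*11^1*47^( - 1)*83^1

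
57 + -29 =28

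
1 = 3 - 2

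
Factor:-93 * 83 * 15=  - 115785 =- 3^2*5^1 * 31^1 * 83^1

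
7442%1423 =327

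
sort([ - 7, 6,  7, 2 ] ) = [ - 7, 2, 6, 7 ] 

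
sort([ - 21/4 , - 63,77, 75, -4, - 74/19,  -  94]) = [ - 94, - 63, - 21/4, - 4, - 74/19, 75, 77]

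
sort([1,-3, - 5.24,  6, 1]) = [ - 5.24 , - 3, 1 , 1,  6]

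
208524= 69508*3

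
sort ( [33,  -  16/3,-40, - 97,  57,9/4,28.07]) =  [-97,-40,-16/3,  9/4, 28.07, 33,  57 ] 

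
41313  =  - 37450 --78763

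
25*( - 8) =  -200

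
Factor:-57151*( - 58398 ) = 3337504098 = 2^1*3^1 *67^1*853^1*9733^1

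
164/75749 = 164/75749 = 0.00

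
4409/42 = 104+41/42 = 104.98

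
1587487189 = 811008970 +776478219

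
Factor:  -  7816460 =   -  2^2*5^1*283^1 * 1381^1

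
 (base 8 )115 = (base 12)65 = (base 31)2F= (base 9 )85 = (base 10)77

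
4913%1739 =1435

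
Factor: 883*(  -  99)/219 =  -  29139/73 = -3^1*11^1*73^( - 1 )*883^1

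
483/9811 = 483/9811 = 0.05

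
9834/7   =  1404 + 6/7=1404.86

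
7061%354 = 335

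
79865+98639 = 178504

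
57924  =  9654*6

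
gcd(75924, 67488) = 8436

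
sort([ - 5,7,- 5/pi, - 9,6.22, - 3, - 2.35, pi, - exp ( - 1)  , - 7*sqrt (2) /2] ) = [ - 9, - 5,  -  7*sqrt ( 2 ) /2, - 3 , - 2.35, - 5/pi, - exp( - 1 ), pi, 6.22,7] 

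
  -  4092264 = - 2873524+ - 1218740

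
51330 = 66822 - 15492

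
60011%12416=10347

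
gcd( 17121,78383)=1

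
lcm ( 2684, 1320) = 80520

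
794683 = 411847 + 382836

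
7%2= 1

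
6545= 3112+3433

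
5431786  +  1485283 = 6917069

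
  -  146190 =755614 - 901804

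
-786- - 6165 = 5379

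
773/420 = 773/420 = 1.84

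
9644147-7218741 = 2425406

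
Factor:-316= - 2^2 * 79^1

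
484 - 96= 388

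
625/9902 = 625/9902= 0.06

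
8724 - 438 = 8286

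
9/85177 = 9/85177=0.00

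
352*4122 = 1450944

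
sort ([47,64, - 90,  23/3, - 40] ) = [- 90, - 40, 23/3,47,64] 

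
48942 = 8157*6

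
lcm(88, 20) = 440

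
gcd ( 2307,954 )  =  3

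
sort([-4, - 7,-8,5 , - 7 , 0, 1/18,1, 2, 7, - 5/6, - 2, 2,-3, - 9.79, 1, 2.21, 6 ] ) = [ - 9.79,-8, - 7, - 7, - 4, - 3, - 2, - 5/6, 0, 1/18,1, 1, 2,2,2.21,5, 6,7]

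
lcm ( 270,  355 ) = 19170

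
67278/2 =33639 = 33639.00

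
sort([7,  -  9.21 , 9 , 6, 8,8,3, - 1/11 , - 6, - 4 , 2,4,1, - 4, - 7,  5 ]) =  [-9.21, - 7, - 6,  -  4, - 4, - 1/11,1,  2, 3,4,5,6, 7 , 8,8, 9]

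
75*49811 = 3735825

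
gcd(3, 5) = 1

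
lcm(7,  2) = 14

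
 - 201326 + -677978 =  - 879304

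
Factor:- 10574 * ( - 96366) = 1018974084 = 2^2*3^1*17^1*311^1 * 16061^1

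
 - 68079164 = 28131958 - 96211122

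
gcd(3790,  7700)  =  10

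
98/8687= 14/1241 = 0.01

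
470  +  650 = 1120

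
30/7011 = 10/2337 = 0.00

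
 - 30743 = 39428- 70171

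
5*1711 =8555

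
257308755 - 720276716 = - 462967961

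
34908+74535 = 109443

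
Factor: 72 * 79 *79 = 449352 = 2^3*3^2*79^2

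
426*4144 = 1765344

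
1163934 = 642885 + 521049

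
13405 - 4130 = 9275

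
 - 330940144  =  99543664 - 430483808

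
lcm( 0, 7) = 0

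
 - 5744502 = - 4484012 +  - 1260490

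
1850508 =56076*33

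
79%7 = 2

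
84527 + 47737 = 132264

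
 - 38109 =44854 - 82963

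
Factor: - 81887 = -13^1*6299^1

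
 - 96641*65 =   -  6281665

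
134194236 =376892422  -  242698186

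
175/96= 175/96  =  1.82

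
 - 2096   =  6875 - 8971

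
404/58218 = 202/29109=0.01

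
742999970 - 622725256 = 120274714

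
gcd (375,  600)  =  75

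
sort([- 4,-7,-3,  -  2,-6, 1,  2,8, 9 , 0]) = [- 7,-6,- 4,-3,  -  2,0,1, 2, 8,  9]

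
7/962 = 7/962 =0.01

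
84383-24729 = 59654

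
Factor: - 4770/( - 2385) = 2 =2^1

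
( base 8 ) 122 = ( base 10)82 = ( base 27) 31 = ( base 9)101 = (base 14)5c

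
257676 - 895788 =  - 638112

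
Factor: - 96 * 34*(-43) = 140352= 2^6*3^1 * 17^1 * 43^1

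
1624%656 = 312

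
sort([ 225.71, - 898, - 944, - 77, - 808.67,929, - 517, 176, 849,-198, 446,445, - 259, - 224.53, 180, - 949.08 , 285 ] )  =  [-949.08, - 944,  -  898, - 808.67, - 517, - 259, - 224.53, - 198 , - 77,176,180,225.71 , 285,445, 446, 849,929] 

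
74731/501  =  149+ 82/501=149.16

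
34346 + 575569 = 609915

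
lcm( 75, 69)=1725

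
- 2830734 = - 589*4806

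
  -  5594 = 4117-9711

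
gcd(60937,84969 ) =1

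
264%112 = 40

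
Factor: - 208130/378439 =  - 2^1*5^1 *13^1 * 1601^1  *378439^(- 1)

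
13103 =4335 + 8768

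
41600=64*650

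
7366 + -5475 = 1891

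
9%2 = 1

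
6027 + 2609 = 8636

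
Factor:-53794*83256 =  -  4478673264 = -2^4*3^1*13^1*2069^1*3469^1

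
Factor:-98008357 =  - 98008357^1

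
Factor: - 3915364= - 2^2 * 401^1 * 2441^1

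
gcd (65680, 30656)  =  16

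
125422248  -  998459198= - 873036950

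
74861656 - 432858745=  - 357997089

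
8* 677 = 5416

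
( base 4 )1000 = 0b1000000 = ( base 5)224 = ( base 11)59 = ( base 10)64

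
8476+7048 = 15524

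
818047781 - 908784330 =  - 90736549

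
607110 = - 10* (  -  60711)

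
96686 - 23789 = 72897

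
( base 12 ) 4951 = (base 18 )1797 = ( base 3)102100021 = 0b10000001001101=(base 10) 8269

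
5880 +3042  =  8922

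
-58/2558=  - 29/1279 = - 0.02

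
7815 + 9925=17740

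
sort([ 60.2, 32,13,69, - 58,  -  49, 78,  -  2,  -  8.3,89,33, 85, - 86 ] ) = [ -86, - 58, - 49, - 8.3,-2,  13,32 , 33,60.2,69,78, 85,89 ]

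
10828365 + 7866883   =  18695248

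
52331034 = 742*70527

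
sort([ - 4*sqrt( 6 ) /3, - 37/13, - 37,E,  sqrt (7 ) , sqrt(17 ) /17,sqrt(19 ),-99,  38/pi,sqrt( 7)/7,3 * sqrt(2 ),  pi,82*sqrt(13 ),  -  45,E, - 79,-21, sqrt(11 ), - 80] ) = [ - 99, - 80, - 79, - 45, - 37, - 21, - 4*sqrt ( 6 ) /3, - 37/13,sqrt (17) /17,sqrt( 7)/7, sqrt (7),E,  E,pi,sqrt(11),3*sqrt(2),sqrt(19 ) , 38/pi,82*sqrt(13 )]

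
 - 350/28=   -  25/2 = - 12.50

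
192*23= 4416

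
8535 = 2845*3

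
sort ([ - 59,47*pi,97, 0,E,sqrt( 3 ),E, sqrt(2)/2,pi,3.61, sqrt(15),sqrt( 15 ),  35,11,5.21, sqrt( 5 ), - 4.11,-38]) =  [ - 59,-38,-4.11,0 , sqrt( 2)/2,sqrt (3 ),sqrt( 5 ),E,E, pi,3.61, sqrt(15 ),sqrt( 15),5.21, 11, 35,97, 47*pi]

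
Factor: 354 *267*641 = 60586038 = 2^1*3^2*59^1*89^1*641^1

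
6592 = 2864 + 3728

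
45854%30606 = 15248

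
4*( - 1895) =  - 7580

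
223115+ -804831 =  - 581716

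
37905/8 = 37905/8 = 4738.12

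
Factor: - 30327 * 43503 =-3^2*11^1 * 17^1  *  853^1* 919^1 = - 1319315481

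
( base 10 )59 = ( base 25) 29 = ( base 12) 4b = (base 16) 3B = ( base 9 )65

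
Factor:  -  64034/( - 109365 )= 202/345=2^1*3^( - 1 ) * 5^ ( - 1 )*23^ (  -  1 )*101^1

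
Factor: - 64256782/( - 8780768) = 32128391/4390384 = 2^(-4)*59^1*331^ ( - 1 )*829^( - 1)*544549^1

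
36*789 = 28404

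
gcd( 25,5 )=5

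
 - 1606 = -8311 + 6705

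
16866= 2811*6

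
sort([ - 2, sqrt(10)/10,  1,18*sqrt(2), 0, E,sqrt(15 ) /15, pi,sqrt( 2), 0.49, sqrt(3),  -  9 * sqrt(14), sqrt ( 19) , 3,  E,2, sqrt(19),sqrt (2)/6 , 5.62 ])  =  [ - 9*sqrt(14), - 2, 0, sqrt(2)/6,  sqrt( 15 )/15,sqrt ( 10)/10,0.49,1, sqrt(2), sqrt( 3 ),2, E, E,  3,  pi, sqrt(19 ) , sqrt(19),5.62, 18*sqrt(2)]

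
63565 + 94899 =158464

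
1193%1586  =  1193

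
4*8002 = 32008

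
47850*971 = 46462350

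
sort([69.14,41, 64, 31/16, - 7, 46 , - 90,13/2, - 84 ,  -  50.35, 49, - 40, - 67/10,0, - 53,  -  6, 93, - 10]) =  [ - 90,-84, - 53,  -  50.35, - 40, - 10, - 7, - 67/10, - 6, 0, 31/16,13/2  ,  41, 46, 49, 64,69.14, 93]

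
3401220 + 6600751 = 10001971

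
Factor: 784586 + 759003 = 1543589= 1543589^1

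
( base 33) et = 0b111101011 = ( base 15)22b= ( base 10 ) 491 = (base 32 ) fb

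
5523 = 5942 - 419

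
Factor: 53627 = 7^1*47^1 * 163^1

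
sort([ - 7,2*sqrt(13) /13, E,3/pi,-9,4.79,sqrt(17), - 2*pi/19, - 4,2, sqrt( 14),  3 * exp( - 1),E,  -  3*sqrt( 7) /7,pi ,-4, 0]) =[ - 9, - 7, - 4,-4, - 3 * sqrt(7)/7, - 2*pi/19, 0, 2* sqrt(  13 ) /13,3/pi, 3*exp( - 1),2,E,E,  pi, sqrt( 14 ), sqrt(17),4.79]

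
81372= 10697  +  70675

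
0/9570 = 0 = 0.00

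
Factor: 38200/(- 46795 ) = - 2^3*5^1  *  7^( - 2 ) = - 40/49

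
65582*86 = 5640052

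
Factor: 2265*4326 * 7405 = 2^1*3^2*5^2*7^1 * 103^1 * 151^1*1481^1 = 72557077950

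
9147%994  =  201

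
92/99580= 23/24895 = 0.00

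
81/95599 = 81/95599 = 0.00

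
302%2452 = 302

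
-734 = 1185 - 1919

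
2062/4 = 1031/2 = 515.50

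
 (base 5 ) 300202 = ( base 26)DOF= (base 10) 9427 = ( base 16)24d3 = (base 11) 70A0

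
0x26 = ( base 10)38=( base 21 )1H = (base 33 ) 15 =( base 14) 2A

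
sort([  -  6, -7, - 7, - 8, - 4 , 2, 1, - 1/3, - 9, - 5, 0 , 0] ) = [ - 9,-8, - 7, - 7 , - 6 , - 5, - 4 , - 1/3,0, 0, 1, 2 ] 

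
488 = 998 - 510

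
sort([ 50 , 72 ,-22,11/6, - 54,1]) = [ -54, - 22, 1,11/6,50, 72]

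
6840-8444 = -1604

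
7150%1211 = 1095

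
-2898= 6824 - 9722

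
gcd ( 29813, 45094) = 7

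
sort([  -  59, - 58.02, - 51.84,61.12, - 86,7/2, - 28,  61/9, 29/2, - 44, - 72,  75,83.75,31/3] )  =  [ - 86,-72, - 59, - 58.02, - 51.84,- 44, -28, 7/2,61/9, 31/3,  29/2,61.12,75,83.75] 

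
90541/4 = 22635 + 1/4 = 22635.25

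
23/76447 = 23/76447 = 0.00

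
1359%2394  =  1359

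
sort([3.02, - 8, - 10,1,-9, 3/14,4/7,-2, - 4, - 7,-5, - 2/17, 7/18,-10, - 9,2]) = [  -  10 ,-10,-9,  -  9, - 8, - 7,- 5,  -  4, - 2, - 2/17,3/14,7/18, 4/7,1, 2,3.02]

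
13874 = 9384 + 4490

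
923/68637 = 923/68637= 0.01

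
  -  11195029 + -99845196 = -111040225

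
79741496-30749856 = 48991640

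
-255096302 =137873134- 392969436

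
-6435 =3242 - 9677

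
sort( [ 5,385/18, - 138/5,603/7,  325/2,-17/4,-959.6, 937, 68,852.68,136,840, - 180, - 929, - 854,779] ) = [-959.6,-929,-854, - 180, - 138/5,  -  17/4,5,  385/18,68,603/7,136,325/2, 779, 840, 852.68,937]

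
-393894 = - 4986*79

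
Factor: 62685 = 3^2*5^1*7^1*199^1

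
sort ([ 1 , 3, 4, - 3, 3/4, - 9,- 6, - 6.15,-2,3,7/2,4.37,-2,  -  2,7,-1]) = [  -  9, - 6.15,-6,-3, - 2, - 2,-2,-1,3/4,  1,3, 3,7/2, 4,4.37, 7 ]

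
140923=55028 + 85895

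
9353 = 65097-55744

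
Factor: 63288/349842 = 36/199 = 2^2*3^2*199^(-1) 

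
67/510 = 67/510 = 0.13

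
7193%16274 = 7193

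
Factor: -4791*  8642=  - 41403822 = - 2^1*3^1 * 29^1*149^1*1597^1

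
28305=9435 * 3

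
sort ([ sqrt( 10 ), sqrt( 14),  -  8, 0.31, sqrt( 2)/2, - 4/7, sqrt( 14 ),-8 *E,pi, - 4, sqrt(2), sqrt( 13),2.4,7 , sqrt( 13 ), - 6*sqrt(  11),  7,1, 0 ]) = [ - 8 * E, - 6*  sqrt(11),  -  8 , - 4,-4/7, 0, 0.31, sqrt ( 2 ) /2,1,sqrt (2),2.4, pi, sqrt( 10), sqrt( 13),  sqrt( 13), sqrt ( 14), sqrt( 14),7, 7 ]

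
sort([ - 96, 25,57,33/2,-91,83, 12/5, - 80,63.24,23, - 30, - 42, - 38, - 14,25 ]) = [  -  96, - 91, - 80, - 42,-38 , - 30, - 14,12/5, 33/2,23, 25,25, 57,63.24,83 ] 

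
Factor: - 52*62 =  - 2^3*13^1 * 31^1 = - 3224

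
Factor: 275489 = 275489^1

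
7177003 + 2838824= 10015827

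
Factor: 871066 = 2^1*7^1*62219^1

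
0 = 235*0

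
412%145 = 122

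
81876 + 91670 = 173546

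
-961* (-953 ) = 915833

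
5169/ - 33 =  - 157 + 4/11 = -  156.64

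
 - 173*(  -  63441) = 10975293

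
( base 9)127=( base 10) 106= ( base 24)4A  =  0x6A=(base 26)42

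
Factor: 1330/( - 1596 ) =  -5/6  =  -2^( - 1) * 3^( - 1)*5^1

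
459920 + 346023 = 805943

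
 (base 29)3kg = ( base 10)3119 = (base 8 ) 6057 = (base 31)37j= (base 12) 197B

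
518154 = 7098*73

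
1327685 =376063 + 951622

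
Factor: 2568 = 2^3*3^1 * 107^1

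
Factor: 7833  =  3^1*7^1*373^1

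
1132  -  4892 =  - 3760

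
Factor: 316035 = 3^3* 5^1*2341^1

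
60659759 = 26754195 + 33905564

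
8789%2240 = 2069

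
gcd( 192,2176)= 64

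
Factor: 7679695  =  5^1 * 1535939^1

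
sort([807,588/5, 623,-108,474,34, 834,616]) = [-108,34,588/5,474,616,623,807,  834 ]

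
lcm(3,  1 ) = 3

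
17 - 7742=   -  7725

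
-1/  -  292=1/292 = 0.00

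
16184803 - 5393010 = 10791793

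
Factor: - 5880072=-2^3*3^1*11^1*22273^1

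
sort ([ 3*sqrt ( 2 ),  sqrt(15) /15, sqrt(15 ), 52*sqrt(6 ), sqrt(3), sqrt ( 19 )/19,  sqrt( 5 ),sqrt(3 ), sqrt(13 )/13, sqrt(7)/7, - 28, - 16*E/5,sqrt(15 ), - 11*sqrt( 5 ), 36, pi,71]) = [ - 28,  -  11*sqrt(5), - 16*E/5, sqrt( 19) /19,sqrt(15 )/15,sqrt( 13)/13,sqrt( 7)/7, sqrt(3),sqrt( 3), sqrt(5 ),pi, sqrt(15), sqrt(15), 3*sqrt(2 ), 36, 71, 52*sqrt(6 ) ]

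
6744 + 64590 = 71334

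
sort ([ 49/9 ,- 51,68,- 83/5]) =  [-51, - 83/5,49/9,68]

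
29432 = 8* 3679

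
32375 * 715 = 23148125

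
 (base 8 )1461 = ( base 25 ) 17h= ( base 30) r7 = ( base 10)817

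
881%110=1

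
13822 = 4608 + 9214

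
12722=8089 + 4633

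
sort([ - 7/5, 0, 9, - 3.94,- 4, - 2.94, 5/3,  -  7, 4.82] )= [  -  7,- 4, - 3.94, - 2.94, - 7/5, 0,5/3, 4.82,9]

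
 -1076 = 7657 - 8733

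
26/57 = 26/57=0.46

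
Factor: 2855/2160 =571/432=   2^(-4) * 3^ ( - 3)*  571^1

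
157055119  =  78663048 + 78392071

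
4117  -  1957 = 2160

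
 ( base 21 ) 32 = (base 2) 1000001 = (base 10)65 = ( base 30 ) 25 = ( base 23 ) 2J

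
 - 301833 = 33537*( - 9)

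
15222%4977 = 291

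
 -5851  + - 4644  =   - 10495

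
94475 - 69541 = 24934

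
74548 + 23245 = 97793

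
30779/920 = 30779/920= 33.46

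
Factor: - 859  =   - 859^1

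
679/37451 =679/37451 =0.02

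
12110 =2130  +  9980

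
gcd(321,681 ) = 3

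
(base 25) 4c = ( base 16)70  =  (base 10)112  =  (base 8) 160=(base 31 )3j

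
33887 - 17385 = 16502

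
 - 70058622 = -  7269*9638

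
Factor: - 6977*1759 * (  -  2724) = 2^2*3^1*227^1 * 1759^1*6977^1  =  33430407132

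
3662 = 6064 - 2402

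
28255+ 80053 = 108308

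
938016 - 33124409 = -32186393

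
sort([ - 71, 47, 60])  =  [ - 71, 47 , 60] 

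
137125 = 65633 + 71492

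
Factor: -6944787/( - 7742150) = 2^( - 1 )*3^2* 5^(  -  2 )*13^( - 1)*43^(  -  1)*277^ (-1)*771643^1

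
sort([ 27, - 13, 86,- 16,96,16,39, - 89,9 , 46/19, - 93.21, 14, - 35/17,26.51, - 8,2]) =[ - 93.21, - 89,  -  16, - 13, - 8, - 35/17, 2,46/19,9, 14,16, 26.51 , 27,39,86, 96] 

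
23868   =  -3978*( - 6) 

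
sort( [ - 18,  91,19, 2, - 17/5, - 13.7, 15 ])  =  [  -  18, - 13.7,- 17/5, 2, 15,  19, 91 ] 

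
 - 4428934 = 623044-5051978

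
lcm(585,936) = 4680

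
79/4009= 79/4009  =  0.02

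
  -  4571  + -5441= - 10012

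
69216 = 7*9888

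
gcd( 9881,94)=1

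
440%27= 8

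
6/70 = 3/35 = 0.09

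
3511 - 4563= - 1052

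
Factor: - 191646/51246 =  - 3^1*7^1*13^1*73^( - 1) = - 273/73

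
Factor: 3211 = 13^2*19^1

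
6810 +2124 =8934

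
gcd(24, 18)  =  6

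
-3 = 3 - 6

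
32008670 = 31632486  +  376184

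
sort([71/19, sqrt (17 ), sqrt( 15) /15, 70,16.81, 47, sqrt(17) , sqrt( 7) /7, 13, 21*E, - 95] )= [ - 95,sqrt( 15)/15,sqrt( 7) /7,71/19, sqrt( 17), sqrt(17), 13,16.81,47,21 * E, 70]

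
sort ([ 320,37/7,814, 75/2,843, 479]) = [37/7, 75/2,320,479, 814,843 ]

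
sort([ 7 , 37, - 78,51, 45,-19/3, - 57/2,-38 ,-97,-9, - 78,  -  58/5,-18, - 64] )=[-97 ,-78,-78, - 64, - 38, - 57/2,  -  18, - 58/5, - 9,- 19/3,7,37,45, 51 ] 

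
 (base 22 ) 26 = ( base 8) 62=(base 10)50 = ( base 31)1j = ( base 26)1O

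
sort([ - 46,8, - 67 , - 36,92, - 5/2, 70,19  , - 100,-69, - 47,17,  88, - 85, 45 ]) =[-100,- 85, - 69, - 67, - 47, - 46,- 36, - 5/2,8, 17, 19 , 45, 70,88,92]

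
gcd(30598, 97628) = 2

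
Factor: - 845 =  - 5^1*13^2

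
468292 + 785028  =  1253320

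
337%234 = 103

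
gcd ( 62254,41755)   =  1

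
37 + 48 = 85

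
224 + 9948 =10172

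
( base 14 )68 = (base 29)35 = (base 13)71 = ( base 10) 92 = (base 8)134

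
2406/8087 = 2406/8087 = 0.30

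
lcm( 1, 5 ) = 5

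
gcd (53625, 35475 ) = 825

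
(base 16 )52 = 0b1010010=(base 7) 145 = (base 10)82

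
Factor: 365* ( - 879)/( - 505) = 3^1*73^1*101^(-1 )*293^1 = 64167/101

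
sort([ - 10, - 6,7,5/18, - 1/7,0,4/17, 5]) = [ - 10,  -  6, - 1/7,0, 4/17, 5/18 , 5, 7]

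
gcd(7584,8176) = 16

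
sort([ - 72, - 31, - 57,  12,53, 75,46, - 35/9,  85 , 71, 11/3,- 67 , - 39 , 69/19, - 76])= [  -  76, - 72, - 67,  -  57, - 39,-31,- 35/9,69/19,11/3,12,  46, 53,71,75,85]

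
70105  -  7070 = 63035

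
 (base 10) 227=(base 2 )11100011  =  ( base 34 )6n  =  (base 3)22102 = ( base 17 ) D6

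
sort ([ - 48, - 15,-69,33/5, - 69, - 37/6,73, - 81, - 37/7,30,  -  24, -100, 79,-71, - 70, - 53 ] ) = [ - 100,-81, - 71, - 70, - 69,-69,  -  53, - 48, -24,  -  15, - 37/6,-37/7, 33/5,30,73,79] 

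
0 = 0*2731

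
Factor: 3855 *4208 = 16221840 = 2^4 * 3^1*5^1*257^1*263^1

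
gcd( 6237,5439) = 21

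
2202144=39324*56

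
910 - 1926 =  - 1016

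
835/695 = 167/139 = 1.20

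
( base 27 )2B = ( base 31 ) 23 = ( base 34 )1V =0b1000001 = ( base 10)65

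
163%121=42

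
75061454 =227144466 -152083012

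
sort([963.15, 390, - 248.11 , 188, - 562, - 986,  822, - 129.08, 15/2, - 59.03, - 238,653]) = [-986, - 562,  -  248.11, - 238, - 129.08, - 59.03, 15/2,188, 390, 653, 822, 963.15 ] 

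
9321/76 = 122+49/76  =  122.64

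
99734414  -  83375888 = 16358526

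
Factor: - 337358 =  - 2^1*7^1*24097^1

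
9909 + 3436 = 13345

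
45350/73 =621+17/73 =621.23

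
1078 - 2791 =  - 1713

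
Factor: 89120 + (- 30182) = 58938 =2^1*3^1*11^1* 19^1*47^1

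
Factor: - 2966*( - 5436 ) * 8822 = 2^4 * 3^2*11^1*151^1*401^1*1483^1 = 142238658672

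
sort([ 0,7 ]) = [ 0,  7] 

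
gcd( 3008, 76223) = 1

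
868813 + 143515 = 1012328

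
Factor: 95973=3^1*31991^1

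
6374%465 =329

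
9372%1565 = 1547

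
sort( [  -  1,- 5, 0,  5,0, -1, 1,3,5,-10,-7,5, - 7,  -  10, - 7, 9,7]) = [ - 10 , - 10, - 7  , - 7, - 7, - 5, - 1, - 1,0,0,1,3,5,5,5,7,9]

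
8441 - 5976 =2465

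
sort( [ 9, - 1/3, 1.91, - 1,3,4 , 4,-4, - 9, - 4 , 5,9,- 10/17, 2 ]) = [ - 9, - 4, - 4, - 1, - 10/17, - 1/3,1.91,2,3, 4,4,5, 9,9 ] 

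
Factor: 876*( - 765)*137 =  -2^2*3^3*5^1*17^1*73^1*137^1  =  - 91809180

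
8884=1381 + 7503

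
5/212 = 5/212  =  0.02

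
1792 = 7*256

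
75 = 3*25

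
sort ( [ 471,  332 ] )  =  [332, 471]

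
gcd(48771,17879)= 1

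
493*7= 3451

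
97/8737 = 97/8737=0.01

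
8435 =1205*7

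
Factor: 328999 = 11^2*2719^1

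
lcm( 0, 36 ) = 0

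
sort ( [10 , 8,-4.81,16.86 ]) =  [ - 4.81, 8,10, 16.86]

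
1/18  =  1/18 = 0.06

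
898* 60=53880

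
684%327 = 30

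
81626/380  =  214 + 153/190= 214.81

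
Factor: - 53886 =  - 2^1*3^1*7^1*1283^1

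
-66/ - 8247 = 22/2749 = 0.01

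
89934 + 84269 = 174203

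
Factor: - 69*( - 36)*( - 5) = - 12420 =- 2^2 * 3^3*5^1*23^1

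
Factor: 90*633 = 56970 = 2^1*3^3*5^1*211^1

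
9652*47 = 453644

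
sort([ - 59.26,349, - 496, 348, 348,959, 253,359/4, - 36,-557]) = [ - 557, - 496,-59.26,-36 , 359/4, 253,348,348,349,959 ]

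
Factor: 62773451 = 13^1*4828727^1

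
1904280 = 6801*280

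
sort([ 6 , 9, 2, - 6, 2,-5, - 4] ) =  [-6, - 5, - 4,2,2, 6, 9] 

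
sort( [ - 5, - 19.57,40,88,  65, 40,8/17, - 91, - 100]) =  [ - 100, - 91, - 19.57, - 5,8/17, 40,40,  65, 88]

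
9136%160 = 16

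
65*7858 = 510770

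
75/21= 25/7=3.57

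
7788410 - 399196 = 7389214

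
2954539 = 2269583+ 684956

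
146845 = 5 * 29369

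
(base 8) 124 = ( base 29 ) 2Q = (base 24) 3c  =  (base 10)84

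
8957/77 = 116 + 25/77  =  116.32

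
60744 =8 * 7593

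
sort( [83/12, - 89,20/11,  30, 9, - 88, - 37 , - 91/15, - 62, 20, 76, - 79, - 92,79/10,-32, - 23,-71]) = [ - 92, - 89, - 88, - 79,- 71, -62 , - 37, - 32, - 23, - 91/15, 20/11,83/12,  79/10 , 9,20, 30, 76 ] 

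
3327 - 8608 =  -5281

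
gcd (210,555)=15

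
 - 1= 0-1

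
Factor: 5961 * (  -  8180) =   -  48760980 = - 2^2*3^1*5^1*409^1*1987^1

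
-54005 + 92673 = 38668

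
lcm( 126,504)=504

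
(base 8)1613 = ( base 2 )1110001011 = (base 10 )907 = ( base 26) 18n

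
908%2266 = 908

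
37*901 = 33337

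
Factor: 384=2^7 * 3^1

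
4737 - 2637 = 2100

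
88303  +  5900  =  94203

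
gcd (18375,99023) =1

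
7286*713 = 5194918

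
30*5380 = 161400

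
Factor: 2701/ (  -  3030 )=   -  2^( - 1)*3^(-1 )*5^( - 1)*37^1*73^1*101^ ( - 1) 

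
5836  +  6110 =11946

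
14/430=7/215 = 0.03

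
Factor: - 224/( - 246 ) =2^4*3^( - 1 )  *  7^1*41^( - 1) = 112/123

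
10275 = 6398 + 3877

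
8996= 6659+2337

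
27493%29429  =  27493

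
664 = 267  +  397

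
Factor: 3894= 2^1* 3^1*11^1*59^1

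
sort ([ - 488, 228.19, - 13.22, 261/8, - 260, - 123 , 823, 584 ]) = [ - 488, - 260, - 123, - 13.22, 261/8, 228.19, 584, 823]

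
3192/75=42 + 14/25 = 42.56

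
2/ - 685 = -2/685 = - 0.00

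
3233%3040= 193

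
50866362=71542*711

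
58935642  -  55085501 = 3850141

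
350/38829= 50/5547  =  0.01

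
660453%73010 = 3363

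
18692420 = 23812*785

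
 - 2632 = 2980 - 5612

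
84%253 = 84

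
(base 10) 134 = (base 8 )206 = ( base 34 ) 3W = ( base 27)4Q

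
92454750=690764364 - 598309614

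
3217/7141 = 3217/7141 = 0.45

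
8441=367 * 23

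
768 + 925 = 1693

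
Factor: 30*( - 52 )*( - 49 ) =2^3*3^1*5^1*7^2*13^1 = 76440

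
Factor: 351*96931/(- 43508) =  - 2^(-2 )*3^3*13^1*73^( - 1)*149^ ( - 1)*96931^1 = -  34022781/43508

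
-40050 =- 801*50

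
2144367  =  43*49869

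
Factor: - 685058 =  - 2^1 *11^1 * 31139^1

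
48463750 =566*85625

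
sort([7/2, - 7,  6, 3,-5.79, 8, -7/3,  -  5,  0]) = [-7,  -  5.79, - 5, - 7/3, 0,3,7/2, 6 , 8 ] 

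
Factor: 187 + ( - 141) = 2^1*  23^1= 46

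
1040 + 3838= 4878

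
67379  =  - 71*( - 949)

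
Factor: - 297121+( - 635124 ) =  - 932245=- 5^1*47^1*3967^1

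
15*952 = 14280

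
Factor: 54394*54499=2^1 * 27197^1*54499^1= 2964418606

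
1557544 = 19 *81976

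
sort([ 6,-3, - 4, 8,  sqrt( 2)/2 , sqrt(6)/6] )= [ - 4,  -  3, sqrt(6)/6, sqrt( 2 ) /2,6,8 ] 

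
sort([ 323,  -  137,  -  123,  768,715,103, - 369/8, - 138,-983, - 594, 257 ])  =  [ - 983, - 594, - 138, - 137 ,  -  123, - 369/8,103,257,323, 715,768] 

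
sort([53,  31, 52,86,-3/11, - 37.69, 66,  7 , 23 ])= [- 37.69,-3/11, 7,23,31,52 , 53,66, 86]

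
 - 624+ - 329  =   - 953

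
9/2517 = 3/839  =  0.00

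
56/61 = 56/61 = 0.92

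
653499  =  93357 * 7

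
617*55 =33935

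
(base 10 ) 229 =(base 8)345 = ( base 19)C1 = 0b11100101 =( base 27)8d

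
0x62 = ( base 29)3B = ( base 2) 1100010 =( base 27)3H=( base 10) 98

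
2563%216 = 187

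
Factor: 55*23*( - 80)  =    -  101200=-2^4*5^2*11^1*23^1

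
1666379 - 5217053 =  - 3550674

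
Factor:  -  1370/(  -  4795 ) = 2/7 = 2^1 * 7^(- 1 )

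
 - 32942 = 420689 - 453631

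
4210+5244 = 9454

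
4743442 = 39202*121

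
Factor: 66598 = 2^1*7^1*67^1*71^1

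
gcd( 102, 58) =2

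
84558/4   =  21139 + 1/2  =  21139.50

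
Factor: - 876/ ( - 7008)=2^ ( - 3) = 1/8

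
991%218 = 119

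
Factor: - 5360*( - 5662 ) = 2^5*5^1*19^1*67^1*149^1= 30348320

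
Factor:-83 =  - 83^1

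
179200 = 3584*50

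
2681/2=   1340  +  1/2 = 1340.50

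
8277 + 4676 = 12953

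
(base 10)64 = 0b1000000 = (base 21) 31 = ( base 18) 3A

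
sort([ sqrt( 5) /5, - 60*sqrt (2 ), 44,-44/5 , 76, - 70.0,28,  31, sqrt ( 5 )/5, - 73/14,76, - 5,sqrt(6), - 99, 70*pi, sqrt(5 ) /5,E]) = [-99,-60*sqrt( 2 ), - 70.0, - 44/5, - 73/14, - 5,sqrt (5)/5, sqrt( 5)/5,sqrt(5) /5 , sqrt( 6 ), E, 28, 31,  44,76, 76,70*pi ] 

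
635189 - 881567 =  - 246378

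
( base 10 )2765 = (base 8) 5315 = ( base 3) 10210102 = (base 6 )20445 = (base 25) 4af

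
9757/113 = 86 + 39/113  =  86.35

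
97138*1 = 97138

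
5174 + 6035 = 11209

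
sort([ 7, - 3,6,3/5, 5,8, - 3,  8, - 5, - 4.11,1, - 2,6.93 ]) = [ - 5, - 4.11, - 3, - 3, - 2,3/5,1,5, 6,6.93,7,8,8]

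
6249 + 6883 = 13132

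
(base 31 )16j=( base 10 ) 1166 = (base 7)3254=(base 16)48E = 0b10010001110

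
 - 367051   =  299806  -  666857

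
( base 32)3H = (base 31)3k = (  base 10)113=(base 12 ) 95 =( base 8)161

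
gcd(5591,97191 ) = 1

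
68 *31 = 2108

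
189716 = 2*94858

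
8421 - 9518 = -1097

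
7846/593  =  13  +  137/593 = 13.23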